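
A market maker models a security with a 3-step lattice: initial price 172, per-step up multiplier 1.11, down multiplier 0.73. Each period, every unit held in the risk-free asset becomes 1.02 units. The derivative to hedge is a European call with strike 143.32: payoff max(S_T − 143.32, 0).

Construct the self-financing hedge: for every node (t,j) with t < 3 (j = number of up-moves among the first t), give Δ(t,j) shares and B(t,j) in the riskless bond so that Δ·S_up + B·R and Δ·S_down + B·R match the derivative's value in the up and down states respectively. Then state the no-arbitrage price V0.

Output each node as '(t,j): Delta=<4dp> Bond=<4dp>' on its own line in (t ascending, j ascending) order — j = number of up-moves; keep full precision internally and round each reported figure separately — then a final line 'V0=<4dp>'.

(0,0): Delta=0.7502 Bond=-86.1053
(1,0): Delta=0.1785 Bond=-16.0395
(1,1): Delta=0.8669 Bond=-110.1064
(2,0): Delta=0.0000 Bond=0.0000
(2,1): Delta=0.2149 Bond=-21.4376
(2,2): Delta=1.0000 Bond=-140.5098
V0=42.9348

Since d<R<u, set p* = (R−d)/(u−d) = 0.7632; price each node as the discounted p*-expectation of its children.
Payoff layer (t=3): V(3,0)=0.0000, V(3,1)=0.0000, V(3,2)=11.3825, V(3,3)=91.9125
Node (2,0) S=91.6588: V=(p*·0.0000+(1−p*)·0.0000)/1.02=0.0000; Δ=(0.0000−0.0000)/(101.7413−66.9109)=0.0000; B=V−Δ·S=0.0000
Node (2,1) S=139.3716: V=(p*·11.3825+(1−p*)·0.0000)/1.02=8.5163; Δ=(11.3825−0.0000)/(154.7025−101.7413)=0.2149; B=V−Δ·S=-21.4376
Node (2,2) S=211.9212: V=(p*·91.9125+(1−p*)·11.3825)/1.02=71.4114; Δ=(91.9125−11.3825)/(235.2325−154.7025)=1.0000; B=V−Δ·S=-140.5098
Node (1,0) S=125.5600: V=(p*·8.5163+(1−p*)·0.0000)/1.02=6.3718; Δ=(8.5163−0.0000)/(139.3716−91.6588)=0.1785; B=V−Δ·S=-16.0395
Node (1,1) S=190.9200: V=(p*·71.4114+(1−p*)·8.5163)/1.02=55.4070; Δ=(71.4114−8.5163)/(211.9212−139.3716)=0.8669; B=V−Δ·S=-110.1064
Node (0,0) S=172.0000: V=(p*·55.4070+(1−p*)·6.3718)/1.02=42.9348; Δ=(55.4070−6.3718)/(190.9200−125.5600)=0.7502; B=V−Δ·S=-86.1053
Root portfolio cost Δ·172+B reproduces V0=42.9348.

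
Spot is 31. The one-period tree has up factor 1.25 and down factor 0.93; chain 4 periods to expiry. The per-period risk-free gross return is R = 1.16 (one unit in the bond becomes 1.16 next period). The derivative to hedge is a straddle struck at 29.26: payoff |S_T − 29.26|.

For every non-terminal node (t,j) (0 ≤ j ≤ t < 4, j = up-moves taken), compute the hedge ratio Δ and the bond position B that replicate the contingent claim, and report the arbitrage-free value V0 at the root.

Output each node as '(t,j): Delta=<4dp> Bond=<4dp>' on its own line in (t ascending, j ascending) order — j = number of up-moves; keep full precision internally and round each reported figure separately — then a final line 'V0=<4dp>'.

(0,0): Delta=0.9826 Bond=-15.5773
(1,0): Delta=0.9226 Bond=-16.3423
(1,1): Delta=1.0000 Bond=-18.7456
(2,0): Delta=0.6569 Bond=-11.8325
(2,1): Delta=1.0000 Bond=-21.7449
(2,2): Delta=1.0000 Bond=-21.7449
(3,0): Delta=-0.5215 Bond=15.6594
(3,1): Delta=1.0000 Bond=-25.2241
(3,2): Delta=1.0000 Bond=-25.2241
(3,3): Delta=1.0000 Bond=-25.2241
V0=14.8819

Under the risk-neutral measure, an up-move has probability p* = (R−d)/(u−d) = 0.7187 and values discount at R = 1.16.
Payoff layer (t=4): V(4,0)=6.0704, V(4,1)=1.9088, V(4,2)=12.6336, V(4,3)=27.0486, V(4,4)=46.4236
(3,0): S=24.9351. Δ = (V_up−V_dn)/(S_up−S_dn) = (1.9088−6.0704)/(31.1688−23.1896) = -0.5215. V = [p*·1.9088 + (1−p*)·6.0704]/1.16 = 2.6545. B = V − Δ·S = 15.6594.
(3,1): S=33.5149. Δ = (V_up−V_dn)/(S_up−S_dn) = (12.6336−1.9088)/(41.8936−31.1688) = 1.0000. V = [p*·12.6336 + (1−p*)·1.9088]/1.16 = 8.2907. B = V − Δ·S = -25.2241.
(3,2): S=45.0469. Δ = (V_up−V_dn)/(S_up−S_dn) = (27.0486−12.6336)/(56.3086−41.8936) = 1.0000. V = [p*·27.0486 + (1−p*)·12.6336]/1.16 = 19.8227. B = V − Δ·S = -25.2241.
(3,3): S=60.5469. Δ = (V_up−V_dn)/(S_up−S_dn) = (46.4236−27.0486)/(75.6836−56.3086) = 1.0000. V = [p*·46.4236 + (1−p*)·27.0486]/1.16 = 35.3227. B = V − Δ·S = -25.2241.
(2,0): S=26.8119. Δ = (V_up−V_dn)/(S_up−S_dn) = (8.2907−2.6545)/(33.5149−24.9351) = 0.6569. V = [p*·8.2907 + (1−p*)·2.6545]/1.16 = 5.7807. B = V − Δ·S = -11.8325.
(2,1): S=36.0375. Δ = (V_up−V_dn)/(S_up−S_dn) = (19.8227−8.2907)/(45.0469−33.5149) = 1.0000. V = [p*·19.8227 + (1−p*)·8.2907]/1.16 = 14.2926. B = V − Δ·S = -21.7449.
(2,2): S=48.4375. Δ = (V_up−V_dn)/(S_up−S_dn) = (35.3227−19.8227)/(60.5469−45.0469) = 1.0000. V = [p*·35.3227 + (1−p*)·19.8227]/1.16 = 26.6926. B = V − Δ·S = -21.7449.
(1,0): S=28.8300. Δ = (V_up−V_dn)/(S_up−S_dn) = (14.2926−5.7807)/(36.0375−26.8119) = 0.9226. V = [p*·14.2926 + (1−p*)·5.7807]/1.16 = 10.2574. B = V − Δ·S = -16.3423.
(1,1): S=38.7500. Δ = (V_up−V_dn)/(S_up−S_dn) = (26.6926−14.2926)/(48.4375−36.0375) = 1.0000. V = [p*·26.6926 + (1−p*)·14.2926]/1.16 = 20.0044. B = V − Δ·S = -18.7456.
(0,0): S=31.0000. Δ = (V_up−V_dn)/(S_up−S_dn) = (20.0044−10.2574)/(38.7500−28.8300) = 0.9826. V = [p*·20.0044 + (1−p*)·10.2574]/1.16 = 14.8819. B = V − Δ·S = -15.5773.
Check: Δ(0,0)·S0 + B(0,0) = 14.8819 = V0.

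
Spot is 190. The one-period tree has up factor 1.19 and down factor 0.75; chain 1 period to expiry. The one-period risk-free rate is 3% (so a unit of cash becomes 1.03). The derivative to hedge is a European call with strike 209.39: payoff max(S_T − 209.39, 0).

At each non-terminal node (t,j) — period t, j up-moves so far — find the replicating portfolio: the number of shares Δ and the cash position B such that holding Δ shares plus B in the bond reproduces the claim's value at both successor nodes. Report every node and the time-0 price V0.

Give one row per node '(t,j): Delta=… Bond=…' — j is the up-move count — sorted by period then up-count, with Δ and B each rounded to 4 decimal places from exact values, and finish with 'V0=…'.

(0,0): Delta=0.1999 Bond=-27.6534
V0=10.3239

No-arbitrage ⇒ martingale measure with p* = (R−d)/(u−d) = 0.6364.
Terminal values V(1,·): V(1,0)=0.0000, V(1,1)=16.7100
(0,0): S=190.0000. Δ = (V_up−V_dn)/(S_up−S_dn) = (16.7100−0.0000)/(226.1000−142.5000) = 0.1999. V = [p*·16.7100 + (1−p*)·0.0000]/1.03 = 10.3239. B = V − Δ·S = -27.6534.
The time-0 hedge costs 10.3239, which is the no-arbitrage price.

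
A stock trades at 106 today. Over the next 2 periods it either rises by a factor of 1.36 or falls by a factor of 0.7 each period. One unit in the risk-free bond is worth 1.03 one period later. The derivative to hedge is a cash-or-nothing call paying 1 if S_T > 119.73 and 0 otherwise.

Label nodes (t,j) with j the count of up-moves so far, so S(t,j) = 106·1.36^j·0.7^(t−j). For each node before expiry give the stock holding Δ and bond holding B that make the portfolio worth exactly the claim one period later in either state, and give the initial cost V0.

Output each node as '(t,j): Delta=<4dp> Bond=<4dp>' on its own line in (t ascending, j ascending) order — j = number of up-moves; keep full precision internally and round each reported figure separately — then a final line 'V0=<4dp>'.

(0,0): Delta=0.0069 Bond=-0.4999
(1,0): Delta=0.0000 Bond=0.0000
(1,1): Delta=0.0105 Bond=-1.0297
V0=0.2356

No-arbitrage ⇒ martingale measure with p* = (R−d)/(u−d) = 0.5000.
Terminal payoffs: V(2,0)=0.0000, V(2,1)=0.0000, V(2,2)=1.0000
(1,0): S=74.2000. Δ = (V_up−V_dn)/(S_up−S_dn) = (0.0000−0.0000)/(100.9120−51.9400) = 0.0000. V = [p*·0.0000 + (1−p*)·0.0000]/1.03 = 0.0000. B = V − Δ·S = 0.0000.
(1,1): S=144.1600. Δ = (V_up−V_dn)/(S_up−S_dn) = (1.0000−0.0000)/(196.0576−100.9120) = 0.0105. V = [p*·1.0000 + (1−p*)·0.0000]/1.03 = 0.4854. B = V − Δ·S = -1.0297.
(0,0): S=106.0000. Δ = (V_up−V_dn)/(S_up−S_dn) = (0.4854−0.0000)/(144.1600−74.2000) = 0.0069. V = [p*·0.4854 + (1−p*)·0.0000]/1.03 = 0.2356. B = V − Δ·S = -0.4999.
Check: Δ(0,0)·S0 + B(0,0) = 0.2356 = V0.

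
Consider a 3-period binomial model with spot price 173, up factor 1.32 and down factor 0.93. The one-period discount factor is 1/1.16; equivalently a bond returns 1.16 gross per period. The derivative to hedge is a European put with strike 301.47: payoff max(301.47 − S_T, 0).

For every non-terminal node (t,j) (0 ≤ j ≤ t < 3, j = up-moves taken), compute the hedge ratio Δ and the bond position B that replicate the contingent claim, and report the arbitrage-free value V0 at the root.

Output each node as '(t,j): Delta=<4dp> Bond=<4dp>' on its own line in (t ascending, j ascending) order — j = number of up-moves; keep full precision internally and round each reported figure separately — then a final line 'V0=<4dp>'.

(0,0): Delta=-0.6306 Bond=141.9051
(1,0): Delta=-1.0000 Bond=224.0413
(1,1): Delta=-0.4496 Bond=123.2663
(2,0): Delta=-1.0000 Bond=259.8879
(2,1): Delta=-1.0000 Bond=259.8879
(2,2): Delta=-0.1798 Bond=61.6679
V0=32.8098

Since d<R<u, set p* = (R−d)/(u−d) = 0.5897; price each node as the discounted p*-expectation of its children.
Terminal payoffs: V(3,0)=162.3162, V(3,1)=103.9614, V(3,2)=21.1353, V(3,3)=0.0000
  t=2,j=0: stock 149.6277 → up 197.5086 (V=103.9614), down 139.1538 (V=162.3162). Price 110.2602; hedge Δ=-1.0000, bond B=259.8879.
  t=2,j=1: stock 212.3748 → up 280.3347 (V=21.1353), down 197.5086 (V=103.9614). Price 47.5131; hedge Δ=-1.0000, bond B=259.8879.
  t=2,j=2: stock 301.4352 → up 397.8945 (V=0.0000), down 280.3347 (V=21.1353). Price 7.4749; hedge Δ=-0.1798, bond B=61.6679.
  t=1,j=0: stock 160.8900 → up 212.3748 (V=47.5131), down 149.6277 (V=110.2602). Price 63.1513; hedge Δ=-1.0000, bond B=224.0413.
  t=1,j=1: stock 228.3600 → up 301.4352 (V=7.4749), down 212.3748 (V=47.5131). Price 20.6042; hedge Δ=-0.4496, bond B=123.2663.
  t=0,j=0: stock 173.0000 → up 228.3600 (V=20.6042), down 160.8900 (V=63.1513). Price 32.8098; hedge Δ=-0.6306, bond B=141.9051.
Root portfolio cost Δ·173+B reproduces V0=32.8098.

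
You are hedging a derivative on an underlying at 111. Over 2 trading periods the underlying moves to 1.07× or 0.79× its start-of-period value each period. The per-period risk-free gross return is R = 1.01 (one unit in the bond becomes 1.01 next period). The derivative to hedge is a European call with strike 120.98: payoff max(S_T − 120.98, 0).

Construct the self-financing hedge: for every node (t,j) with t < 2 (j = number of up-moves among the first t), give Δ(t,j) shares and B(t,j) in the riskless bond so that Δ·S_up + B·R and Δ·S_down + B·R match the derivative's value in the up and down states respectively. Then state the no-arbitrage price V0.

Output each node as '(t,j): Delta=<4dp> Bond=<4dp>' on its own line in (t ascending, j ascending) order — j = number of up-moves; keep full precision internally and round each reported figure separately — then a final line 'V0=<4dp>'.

(0,0): Delta=0.1528 Bond=-13.2647
(1,0): Delta=0.0000 Bond=0.0000
(1,1): Delta=0.1835 Bond=-17.0512
V0=3.6940

The replicating-portfolio and risk-neutral prices coincide; use p* = (1.01−0.79)/(1.07−0.79) = 0.7857 for the latter.
Payoff layer (t=2): V(2,0)=0.0000, V(2,1)=0.0000, V(2,2)=6.1039
Node (1,0) S=87.6900: V=(p*·0.0000+(1−p*)·0.0000)/1.01=0.0000; Δ=(0.0000−0.0000)/(93.8283−69.2751)=0.0000; B=V−Δ·S=0.0000
Node (1,1) S=118.7700: V=(p*·6.1039+(1−p*)·0.0000)/1.01=4.7484; Δ=(6.1039−0.0000)/(127.0839−93.8283)=0.1835; B=V−Δ·S=-17.0512
Node (0,0) S=111.0000: V=(p*·4.7484+(1−p*)·0.0000)/1.01=3.6940; Δ=(4.7484−0.0000)/(118.7700−87.6900)=0.1528; B=V−Δ·S=-13.2647
Root portfolio cost Δ·111+B reproduces V0=3.6940.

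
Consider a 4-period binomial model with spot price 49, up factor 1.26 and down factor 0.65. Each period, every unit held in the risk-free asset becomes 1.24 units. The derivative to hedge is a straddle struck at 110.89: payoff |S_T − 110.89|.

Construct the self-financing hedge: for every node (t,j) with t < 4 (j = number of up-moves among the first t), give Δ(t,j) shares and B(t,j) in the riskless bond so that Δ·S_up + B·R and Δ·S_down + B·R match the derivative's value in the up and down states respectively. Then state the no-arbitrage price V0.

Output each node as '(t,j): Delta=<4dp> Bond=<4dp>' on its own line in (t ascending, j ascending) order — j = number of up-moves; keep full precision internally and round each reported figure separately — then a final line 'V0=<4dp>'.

Risk-neutral probability p* = (R−d)/(u−d) = (1.24−0.65)/(1.26−0.65) = 0.9672.
Payoff layer (t=4): V(4,0)=102.1432, V(4,1)=93.9347, V(4,2)=78.0227, V(4,3)=47.1780, V(4,4)=12.6132
  t=3,j=0: stock 13.4566 → up 16.9553 (V=93.9347), down 8.7468 (V=102.1432). Price 75.9708; hedge Δ=-1.0000, bond B=89.4274.
  t=3,j=1: stock 26.0852 → up 32.8673 (V=78.0227), down 16.9553 (V=93.9347). Price 63.3423; hedge Δ=-1.0000, bond B=89.4274.
  t=3,j=2: stock 50.5651 → up 63.7120 (V=47.1780), down 32.8673 (V=78.0227). Price 38.8624; hedge Δ=-1.0000, bond B=89.4274.
  t=3,j=3: stock 98.0184 → up 123.5032 (V=12.6132), down 63.7120 (V=47.1780). Price 11.0859; hedge Δ=-0.5781, bond B=67.7495.
  t=2,j=0: stock 20.7025 → up 26.0852 (V=63.3423), down 13.4566 (V=75.9708). Price 51.4164; hedge Δ=-1.0000, bond B=72.1189.
  t=2,j=1: stock 40.1310 → up 50.5651 (V=38.8624), down 26.0852 (V=63.3423). Price 31.9879; hedge Δ=-1.0000, bond B=72.1189.
  t=2,j=2: stock 77.7924 → up 98.0184 (V=11.0859), down 50.5651 (V=38.8624). Price 9.6747; hedge Δ=-0.5853, bond B=55.2099.
  t=1,j=0: stock 31.8500 → up 40.1310 (V=31.9879), down 20.7025 (V=51.4164). Price 26.3104; hedge Δ=-1.0000, bond B=58.1604.
  t=1,j=1: stock 61.7400 → up 77.7924 (V=9.6747), down 40.1310 (V=31.9879). Price 8.3921; hedge Δ=-0.5925, bond B=44.9712.
  t=0,j=0: stock 49.0000 → up 61.7400 (V=8.3921), down 31.8500 (V=26.3104). Price 7.2416; hedge Δ=-0.5995, bond B=36.6158.
The time-0 hedge costs 7.2416, which is the no-arbitrage price.

(0,0): Delta=-0.5995 Bond=36.6158
(1,0): Delta=-1.0000 Bond=58.1604
(1,1): Delta=-0.5925 Bond=44.9712
(2,0): Delta=-1.0000 Bond=72.1189
(2,1): Delta=-1.0000 Bond=72.1189
(2,2): Delta=-0.5853 Bond=55.2099
(3,0): Delta=-1.0000 Bond=89.4274
(3,1): Delta=-1.0000 Bond=89.4274
(3,2): Delta=-1.0000 Bond=89.4274
(3,3): Delta=-0.5781 Bond=67.7495
V0=7.2416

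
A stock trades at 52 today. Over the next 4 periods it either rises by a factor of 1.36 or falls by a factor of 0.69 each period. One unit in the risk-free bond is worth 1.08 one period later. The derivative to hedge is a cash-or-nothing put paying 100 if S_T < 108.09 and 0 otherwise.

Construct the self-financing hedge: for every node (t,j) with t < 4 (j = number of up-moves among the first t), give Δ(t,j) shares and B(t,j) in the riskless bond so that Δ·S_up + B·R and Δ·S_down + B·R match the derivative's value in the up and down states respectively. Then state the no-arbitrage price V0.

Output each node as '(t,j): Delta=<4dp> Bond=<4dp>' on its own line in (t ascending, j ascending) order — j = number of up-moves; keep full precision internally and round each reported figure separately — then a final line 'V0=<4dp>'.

(0,0): Delta=-0.4494 Bond=88.4326
(1,0): Delta=0.0000 Bond=79.3832
(1,1): Delta=-0.6131 Bond=107.0834
(2,0): Delta=0.0000 Bond=85.7339
(2,1): Delta=0.0000 Bond=85.7339
(2,2): Delta=-0.8364 Bond=137.1284
(3,0): Delta=0.0000 Bond=92.5926
(3,1): Delta=0.0000 Bond=92.5926
(3,2): Delta=0.0000 Bond=92.5926
(3,3): Delta=-1.1411 Bond=187.9491
V0=65.0645

Risk-neutral probability p* = (R−d)/(u−d) = (1.08−0.69)/(1.36−0.69) = 0.5821.
At expiry t=4: V(4,0)=100.0000, V(4,1)=100.0000, V(4,2)=100.0000, V(4,3)=100.0000, V(4,4)=0.0000
Node (3,0) S=17.0825: V=(p*·100.0000+(1−p*)·100.0000)/1.08=92.5926; Δ=(100.0000−100.0000)/(23.2322−11.7869)=0.0000; B=V−Δ·S=92.5926
Node (3,1) S=33.6698: V=(p*·100.0000+(1−p*)·100.0000)/1.08=92.5926; Δ=(100.0000−100.0000)/(45.7909−23.2322)=0.0000; B=V−Δ·S=92.5926
Node (3,2) S=66.3636: V=(p*·100.0000+(1−p*)·100.0000)/1.08=92.5926; Δ=(100.0000−100.0000)/(90.2546−45.7909)=0.0000; B=V−Δ·S=92.5926
Node (3,3) S=130.8037: V=(p*·0.0000+(1−p*)·100.0000)/1.08=38.6954; Δ=(0.0000−100.0000)/(177.8930−90.2546)=-1.1411; B=V−Δ·S=187.9491
Node (2,0) S=24.7572: V=(p*·92.5926+(1−p*)·92.5926)/1.08=85.7339; Δ=(92.5926−92.5926)/(33.6698−17.0825)=0.0000; B=V−Δ·S=85.7339
Node (2,1) S=48.7968: V=(p*·92.5926+(1−p*)·92.5926)/1.08=85.7339; Δ=(92.5926−92.5926)/(66.3636−33.6698)=0.0000; B=V−Δ·S=85.7339
Node (2,2) S=96.1792: V=(p*·38.6954+(1−p*)·92.5926)/1.08=56.6848; Δ=(38.6954−92.5926)/(130.8037−66.3636)=-0.8364; B=V−Δ·S=137.1284
Node (1,0) S=35.8800: V=(p*·85.7339+(1−p*)·85.7339)/1.08=79.3832; Δ=(85.7339−85.7339)/(48.7968−24.7572)=0.0000; B=V−Δ·S=79.3832
Node (1,1) S=70.7200: V=(p*·56.6848+(1−p*)·85.7339)/1.08=63.7266; Δ=(56.6848−85.7339)/(96.1792−48.7968)=-0.6131; B=V−Δ·S=107.0834
Node (0,0) S=52.0000: V=(p*·63.7266+(1−p*)·79.3832)/1.08=65.0645; Δ=(63.7266−79.3832)/(70.7200−35.8800)=-0.4494; B=V−Δ·S=88.4326
Check: Δ(0,0)·S0 + B(0,0) = 65.0645 = V0.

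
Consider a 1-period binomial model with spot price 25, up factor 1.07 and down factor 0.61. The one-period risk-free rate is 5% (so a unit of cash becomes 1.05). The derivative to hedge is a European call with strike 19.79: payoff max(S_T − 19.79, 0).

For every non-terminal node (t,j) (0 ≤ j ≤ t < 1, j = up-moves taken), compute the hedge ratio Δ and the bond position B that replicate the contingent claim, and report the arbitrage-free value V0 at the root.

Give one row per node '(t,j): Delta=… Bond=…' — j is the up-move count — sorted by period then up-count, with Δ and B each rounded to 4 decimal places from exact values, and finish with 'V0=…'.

(0,0): Delta=0.6052 Bond=-8.7901
V0=6.3404

Under the risk-neutral measure, an up-move has probability p* = (R−d)/(u−d) = 0.9565 and values discount at R = 1.05.
Terminal values V(1,·): V(1,0)=0.0000, V(1,1)=6.9600
(0,0): S=25.0000. Δ = (V_up−V_dn)/(S_up−S_dn) = (6.9600−0.0000)/(26.7500−15.2500) = 0.6052. V = [p*·6.9600 + (1−p*)·0.0000]/1.05 = 6.3404. B = V − Δ·S = -8.7901.
The time-0 hedge costs 6.3404, which is the no-arbitrage price.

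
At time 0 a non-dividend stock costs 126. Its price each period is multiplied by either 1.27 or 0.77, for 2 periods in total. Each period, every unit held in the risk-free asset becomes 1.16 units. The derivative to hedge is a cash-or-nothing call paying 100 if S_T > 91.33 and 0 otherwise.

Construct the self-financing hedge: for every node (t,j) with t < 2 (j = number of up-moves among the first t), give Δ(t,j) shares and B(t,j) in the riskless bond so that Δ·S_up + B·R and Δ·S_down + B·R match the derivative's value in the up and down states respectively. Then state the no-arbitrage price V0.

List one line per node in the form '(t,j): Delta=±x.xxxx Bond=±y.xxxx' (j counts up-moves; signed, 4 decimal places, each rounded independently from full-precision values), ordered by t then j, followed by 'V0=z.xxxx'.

Since d<R<u, set p* = (R−d)/(u−d) = 0.7800; price each node as the discounted p*-expectation of its children.
At expiry t=2: V(2,0)=0.0000, V(2,1)=100.0000, V(2,2)=100.0000
Node (1,0) S=97.0200: V=(p*·100.0000+(1−p*)·0.0000)/1.16=67.2414; Δ=(100.0000−0.0000)/(123.2154−74.7054)=2.0614; B=V−Δ·S=-132.7586
Node (1,1) S=160.0200: V=(p*·100.0000+(1−p*)·100.0000)/1.16=86.2069; Δ=(100.0000−100.0000)/(203.2254−123.2154)=0.0000; B=V−Δ·S=86.2069
Node (0,0) S=126.0000: V=(p*·86.2069+(1−p*)·67.2414)/1.16=70.7194; Δ=(86.2069−67.2414)/(160.0200−97.0200)=0.3010; B=V−Δ·S=32.7883
Each (Δ,B) replicates both successor values, so the strategy is self-financing and V0 is arbitrage-free.

(0,0): Delta=0.3010 Bond=32.7883
(1,0): Delta=2.0614 Bond=-132.7586
(1,1): Delta=0.0000 Bond=86.2069
V0=70.7194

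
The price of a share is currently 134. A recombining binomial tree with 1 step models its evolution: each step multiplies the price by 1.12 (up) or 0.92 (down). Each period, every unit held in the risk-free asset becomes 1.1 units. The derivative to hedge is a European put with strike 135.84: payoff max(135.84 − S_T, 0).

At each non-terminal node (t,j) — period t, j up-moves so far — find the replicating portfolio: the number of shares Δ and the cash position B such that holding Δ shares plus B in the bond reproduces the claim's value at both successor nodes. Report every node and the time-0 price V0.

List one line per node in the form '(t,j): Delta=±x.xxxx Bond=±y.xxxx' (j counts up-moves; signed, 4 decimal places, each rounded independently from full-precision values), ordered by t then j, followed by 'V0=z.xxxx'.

Since d<R<u, set p* = (R−d)/(u−d) = 0.9000; price each node as the discounted p*-expectation of its children.
Terminal payoffs: V(1,0)=12.5600, V(1,1)=0.0000
  t=0,j=0: stock 134.0000 → up 150.0800 (V=0.0000), down 123.2800 (V=12.5600). Price 1.1418; hedge Δ=-0.4687, bond B=63.9418.
The time-0 hedge costs 1.1418, which is the no-arbitrage price.

(0,0): Delta=-0.4687 Bond=63.9418
V0=1.1418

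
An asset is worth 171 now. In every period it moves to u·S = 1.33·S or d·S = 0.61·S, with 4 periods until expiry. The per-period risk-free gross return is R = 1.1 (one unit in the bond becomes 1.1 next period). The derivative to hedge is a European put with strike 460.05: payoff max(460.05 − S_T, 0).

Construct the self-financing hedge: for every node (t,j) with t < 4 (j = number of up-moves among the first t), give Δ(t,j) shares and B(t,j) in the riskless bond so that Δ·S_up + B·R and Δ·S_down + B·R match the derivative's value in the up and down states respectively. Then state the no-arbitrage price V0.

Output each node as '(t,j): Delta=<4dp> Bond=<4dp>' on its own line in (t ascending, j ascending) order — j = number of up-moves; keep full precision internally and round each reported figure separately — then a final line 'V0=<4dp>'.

Since d<R<u, set p* = (R−d)/(u−d) = 0.6806; price each node as the discounted p*-expectation of its children.
Terminal payoffs: V(4,0)=436.3736, V(4,1)=408.4277, V(4,2)=347.4965, V(4,3)=214.6464, V(4,4)=0.0000
(3,0): S=38.8138. Δ = (V_up−V_dn)/(S_up−S_dn) = (408.4277−436.3736)/(51.6223−23.6764) = -1.0000. V = [p*·408.4277 + (1−p*)·436.3736]/1.1 = 379.4135. B = V − Δ·S = 418.2273.
(3,1): S=84.6267. Δ = (V_up−V_dn)/(S_up−S_dn) = (347.4965−408.4277)/(112.5535−51.6223) = -1.0000. V = [p*·347.4965 + (1−p*)·408.4277]/1.1 = 333.6006. B = V − Δ·S = 418.2273.
(3,2): S=184.5140. Δ = (V_up−V_dn)/(S_up−S_dn) = (214.6464−347.4965)/(245.4036−112.5535) = -1.0000. V = [p*·214.6464 + (1−p*)·347.4965]/1.1 = 233.7133. B = V − Δ·S = 418.2273.
(3,3): S=402.3009. Δ = (V_up−V_dn)/(S_up−S_dn) = (0.0000−214.6464)/(535.0602−245.4036) = -0.7410. V = [p*·0.0000 + (1−p*)·214.6464]/1.1 = 62.3342. B = V − Δ·S = 360.4542.
(2,0): S=63.6291. Δ = (V_up−V_dn)/(S_up−S_dn) = (333.6006−379.4135)/(84.6267−38.8138) = -1.0000. V = [p*·333.6006 + (1−p*)·379.4135]/1.1 = 316.5775. B = V − Δ·S = 380.2066.
(2,1): S=138.7323. Δ = (V_up−V_dn)/(S_up−S_dn) = (233.7133−333.6006)/(184.5140−84.6267) = -1.0000. V = [p*·233.7133 + (1−p*)·333.6006]/1.1 = 241.4743. B = V − Δ·S = 380.2066.
(2,2): S=302.4819. Δ = (V_up−V_dn)/(S_up−S_dn) = (62.3342−233.7133)/(402.3009−184.5140) = -0.7869. V = [p*·62.3342 + (1−p*)·233.7133]/1.1 = 106.4366. B = V − Δ·S = 344.4632.
(1,0): S=104.3100. Δ = (V_up−V_dn)/(S_up−S_dn) = (241.4743−316.5775)/(138.7323−63.6291) = -1.0000. V = [p*·241.4743 + (1−p*)·316.5775]/1.1 = 241.3324. B = V − Δ·S = 345.6424.
(1,1): S=227.4300. Δ = (V_up−V_dn)/(S_up−S_dn) = (106.4366−241.4743)/(302.4819−138.7323) = -0.8247. V = [p*·106.4366 + (1−p*)·241.4743]/1.1 = 135.9761. B = V − Δ·S = 323.5284.
(0,0): S=171.0000. Δ = (V_up−V_dn)/(S_up−S_dn) = (135.9761−241.3324)/(227.4300−104.3100) = -0.8557. V = [p*·135.9761 + (1−p*)·241.3324]/1.1 = 154.2105. B = V − Δ·S = 300.5387.
Self-financing check: at every node Δ·S+B equals the discounted successor values.

(0,0): Delta=-0.8557 Bond=300.5387
(1,0): Delta=-1.0000 Bond=345.6424
(1,1): Delta=-0.8247 Bond=323.5284
(2,0): Delta=-1.0000 Bond=380.2066
(2,1): Delta=-1.0000 Bond=380.2066
(2,2): Delta=-0.7869 Bond=344.4632
(3,0): Delta=-1.0000 Bond=418.2273
(3,1): Delta=-1.0000 Bond=418.2273
(3,2): Delta=-1.0000 Bond=418.2273
(3,3): Delta=-0.7410 Bond=360.4542
V0=154.2105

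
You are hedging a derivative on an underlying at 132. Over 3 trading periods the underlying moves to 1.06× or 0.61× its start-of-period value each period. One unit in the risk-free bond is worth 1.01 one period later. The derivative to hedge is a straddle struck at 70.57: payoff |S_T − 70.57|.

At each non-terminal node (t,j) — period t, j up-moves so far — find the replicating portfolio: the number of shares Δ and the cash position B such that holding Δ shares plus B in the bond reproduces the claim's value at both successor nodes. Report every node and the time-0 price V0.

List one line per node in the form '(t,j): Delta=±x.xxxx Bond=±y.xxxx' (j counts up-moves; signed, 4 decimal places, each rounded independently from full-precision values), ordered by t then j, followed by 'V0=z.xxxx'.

No-arbitrage ⇒ martingale measure with p* = (R−d)/(u−d) = 0.8889.
Terminal payoffs: V(3,0)=40.6085, V(3,1)=18.5058, V(3,2)=19.9023, V(3,3)=86.6441
Node (2,0) S=49.1172: V=(p*·18.5058+(1−p*)·40.6085)/1.01=20.7541; Δ=(18.5058−40.6085)/(52.0642−29.9615)=-1.0000; B=V−Δ·S=69.8713
Node (2,1) S=85.3512: V=(p*·19.9023+(1−p*)·18.5058)/1.01=19.5516; Δ=(19.9023−18.5058)/(90.4723−52.0642)=0.0364; B=V−Δ·S=16.4482
Node (2,2) S=148.3152: V=(p*·86.6441+(1−p*)·19.9023)/1.01=78.4439; Δ=(86.6441−19.9023)/(157.2141−90.4723)=1.0000; B=V−Δ·S=-69.8713
Node (1,0) S=80.5200: V=(p*·19.5516+(1−p*)·20.7541)/1.01=19.4903; Δ=(19.5516−20.7541)/(85.3512−49.1172)=-0.0332; B=V−Δ·S=22.1625
Node (1,1) S=139.9200: V=(p*·78.4439+(1−p*)·19.5516)/1.01=71.1884; Δ=(78.4439−19.5516)/(148.3152−85.3512)=0.9353; B=V−Δ·S=-59.6834
Node (0,0) S=132.0000: V=(p*·71.1884+(1−p*)·19.4903)/1.01=64.7962; Δ=(71.1884−19.4903)/(139.9200−80.5200)=0.8703; B=V−Δ·S=-50.0885
Root portfolio cost Δ·132+B reproduces V0=64.7962.

(0,0): Delta=0.8703 Bond=-50.0885
(1,0): Delta=-0.0332 Bond=22.1625
(1,1): Delta=0.9353 Bond=-59.6834
(2,0): Delta=-1.0000 Bond=69.8713
(2,1): Delta=0.0364 Bond=16.4482
(2,2): Delta=1.0000 Bond=-69.8713
V0=64.7962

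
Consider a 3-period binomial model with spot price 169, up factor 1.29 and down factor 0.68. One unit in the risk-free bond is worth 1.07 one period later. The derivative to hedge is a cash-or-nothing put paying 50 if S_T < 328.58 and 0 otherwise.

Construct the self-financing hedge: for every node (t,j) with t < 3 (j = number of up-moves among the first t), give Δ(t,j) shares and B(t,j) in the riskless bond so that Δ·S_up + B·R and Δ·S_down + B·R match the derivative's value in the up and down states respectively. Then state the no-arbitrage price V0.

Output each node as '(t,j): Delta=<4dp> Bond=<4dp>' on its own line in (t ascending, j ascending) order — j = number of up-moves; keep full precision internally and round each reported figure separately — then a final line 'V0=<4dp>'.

Since d<R<u, set p* = (R−d)/(u−d) = 0.6393; price each node as the discounted p*-expectation of its children.
Payoff layer (t=3): V(3,0)=50.0000, V(3,1)=50.0000, V(3,2)=50.0000, V(3,3)=0.0000
(2,0): S=78.1456. Δ = (V_up−V_dn)/(S_up−S_dn) = (50.0000−50.0000)/(100.8078−53.1390) = 0.0000. V = [p*·50.0000 + (1−p*)·50.0000]/1.07 = 46.7290. B = V − Δ·S = 46.7290.
(2,1): S=148.2468. Δ = (V_up−V_dn)/(S_up−S_dn) = (50.0000−50.0000)/(191.2384−100.8078) = 0.0000. V = [p*·50.0000 + (1−p*)·50.0000]/1.07 = 46.7290. B = V − Δ·S = 46.7290.
(2,2): S=281.2329. Δ = (V_up−V_dn)/(S_up−S_dn) = (0.0000−50.0000)/(362.7904−191.2384) = -0.2915. V = [p*·0.0000 + (1−p*)·50.0000]/1.07 = 16.8531. B = V − Δ·S = 98.8203.
(1,0): S=114.9200. Δ = (V_up−V_dn)/(S_up−S_dn) = (46.7290−46.7290)/(148.2468−78.1456) = 0.0000. V = [p*·46.7290 + (1−p*)·46.7290]/1.07 = 43.6719. B = V − Δ·S = 43.6719.
(1,1): S=218.0100. Δ = (V_up−V_dn)/(S_up−S_dn) = (16.8531−46.7290)/(281.2329−148.2468) = -0.2247. V = [p*·16.8531 + (1−p*)·46.7290]/1.07 = 25.8205. B = V − Δ·S = 74.7974.
(0,0): S=169.0000. Δ = (V_up−V_dn)/(S_up−S_dn) = (25.8205−43.6719)/(218.0100−114.9200) = -0.1732. V = [p*·25.8205 + (1−p*)·43.6719]/1.07 = 30.1484. B = V − Δ·S = 59.4129.
Check: Δ(0,0)·S0 + B(0,0) = 30.1484 = V0.

(0,0): Delta=-0.1732 Bond=59.4129
(1,0): Delta=0.0000 Bond=43.6719
(1,1): Delta=-0.2247 Bond=74.7974
(2,0): Delta=0.0000 Bond=46.7290
(2,1): Delta=0.0000 Bond=46.7290
(2,2): Delta=-0.2915 Bond=98.8203
V0=30.1484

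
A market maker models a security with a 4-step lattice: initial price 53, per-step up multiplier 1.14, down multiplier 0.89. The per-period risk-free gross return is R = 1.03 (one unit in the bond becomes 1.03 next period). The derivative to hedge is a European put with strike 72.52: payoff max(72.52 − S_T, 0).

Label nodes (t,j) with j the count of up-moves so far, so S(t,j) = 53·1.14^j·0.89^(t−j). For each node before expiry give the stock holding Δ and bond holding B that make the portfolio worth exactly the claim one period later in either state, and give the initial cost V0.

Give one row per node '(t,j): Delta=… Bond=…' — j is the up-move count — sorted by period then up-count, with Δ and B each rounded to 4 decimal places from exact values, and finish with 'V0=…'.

No-arbitrage ⇒ martingale measure with p* = (R−d)/(u−d) = 0.5600.
At expiry t=4: V(4,0)=39.2666, V(4,1)=29.9258, V(4,2)=17.9611, V(4,3)=2.6356, V(4,4)=0.0000
  t=3,j=0: stock 37.3634 → up 42.5942 (V=29.9258), down 33.2534 (V=39.2666). Price 33.0444; hedge Δ=-1.0000, bond B=70.4078.
  t=3,j=1: stock 47.8587 → up 54.5589 (V=17.9611), down 42.5942 (V=29.9258). Price 22.5491; hedge Δ=-1.0000, bond B=70.4078.
  t=3,j=2: stock 61.3021 → up 69.8844 (V=2.6356), down 54.5589 (V=17.9611). Price 9.1056; hedge Δ=-1.0000, bond B=70.4078.
  t=3,j=3: stock 78.5218 → up 89.5149 (V=0.0000), down 69.8844 (V=2.6356). Price 1.1259; hedge Δ=-0.1343, bond B=11.6682.
  t=2,j=0: stock 41.9813 → up 47.8587 (V=22.5491), down 37.3634 (V=33.0444). Price 26.3758; hedge Δ=-1.0000, bond B=68.3571.
  t=2,j=1: stock 53.7738 → up 61.3021 (V=9.1056), down 47.8587 (V=22.5491). Price 14.5833; hedge Δ=-1.0000, bond B=68.3571.
  t=2,j=2: stock 68.8788 → up 78.5218 (V=1.1259), down 61.3021 (V=9.1056). Price 4.5019; hedge Δ=-0.4634, bond B=36.4210.
  t=1,j=0: stock 47.1700 → up 53.7738 (V=14.5833), down 41.9813 (V=26.3758). Price 19.1961; hedge Δ=-1.0000, bond B=66.3661.
  t=1,j=1: stock 60.4200 → up 68.8788 (V=4.5019), down 53.7738 (V=14.5833). Price 8.6774; hedge Δ=-0.6674, bond B=49.0028.
  t=0,j=0: stock 53.0000 → up 60.4200 (V=8.6774), down 47.1700 (V=19.1961). Price 12.9181; hedge Δ=-0.7939, bond B=54.9928.
Each (Δ,B) replicates both successor values, so the strategy is self-financing and V0 is arbitrage-free.

(0,0): Delta=-0.7939 Bond=54.9928
(1,0): Delta=-1.0000 Bond=66.3661
(1,1): Delta=-0.6674 Bond=49.0028
(2,0): Delta=-1.0000 Bond=68.3571
(2,1): Delta=-1.0000 Bond=68.3571
(2,2): Delta=-0.4634 Bond=36.4210
(3,0): Delta=-1.0000 Bond=70.4078
(3,1): Delta=-1.0000 Bond=70.4078
(3,2): Delta=-1.0000 Bond=70.4078
(3,3): Delta=-0.1343 Bond=11.6682
V0=12.9181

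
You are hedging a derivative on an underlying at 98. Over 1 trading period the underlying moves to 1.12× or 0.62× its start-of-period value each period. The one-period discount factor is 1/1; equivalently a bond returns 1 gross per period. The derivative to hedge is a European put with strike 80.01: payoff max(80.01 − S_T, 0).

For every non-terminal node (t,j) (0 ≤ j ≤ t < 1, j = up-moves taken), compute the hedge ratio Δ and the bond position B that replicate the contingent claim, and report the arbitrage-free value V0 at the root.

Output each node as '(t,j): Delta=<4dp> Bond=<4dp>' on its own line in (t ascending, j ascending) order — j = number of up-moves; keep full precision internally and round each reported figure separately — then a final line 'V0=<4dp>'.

(0,0): Delta=-0.3929 Bond=43.1200
V0=4.6200

Risk-neutral probability p* = (R−d)/(u−d) = (1−0.62)/(1.12−0.62) = 0.7600.
Terminal payoffs: V(1,0)=19.2500, V(1,1)=0.0000
Node (0,0) S=98.0000: V=(p*·0.0000+(1−p*)·19.2500)/1=4.6200; Δ=(0.0000−19.2500)/(109.7600−60.7600)=-0.3929; B=V−Δ·S=43.1200
Check: Δ(0,0)·S0 + B(0,0) = 4.6200 = V0.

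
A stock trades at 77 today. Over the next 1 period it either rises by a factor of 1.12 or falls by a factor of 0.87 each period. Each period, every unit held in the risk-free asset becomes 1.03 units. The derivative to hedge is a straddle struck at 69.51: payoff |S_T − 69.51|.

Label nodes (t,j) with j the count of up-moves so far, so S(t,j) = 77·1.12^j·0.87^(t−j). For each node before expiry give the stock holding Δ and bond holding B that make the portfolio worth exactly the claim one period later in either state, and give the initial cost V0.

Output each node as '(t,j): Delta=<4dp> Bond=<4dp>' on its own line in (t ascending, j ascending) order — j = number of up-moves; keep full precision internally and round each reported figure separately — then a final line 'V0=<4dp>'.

Risk-neutral probability p* = (R−d)/(u−d) = (1.03−0.87)/(1.12−0.87) = 0.6400.
Terminal values V(1,·): V(1,0)=2.5200, V(1,1)=16.7300
  t=0,j=0: stock 77.0000 → up 86.2400 (V=16.7300), down 66.9900 (V=2.5200). Price 11.2761; hedge Δ=0.7382, bond B=-45.5639.
Each (Δ,B) replicates both successor values, so the strategy is self-financing and V0 is arbitrage-free.

(0,0): Delta=0.7382 Bond=-45.5639
V0=11.2761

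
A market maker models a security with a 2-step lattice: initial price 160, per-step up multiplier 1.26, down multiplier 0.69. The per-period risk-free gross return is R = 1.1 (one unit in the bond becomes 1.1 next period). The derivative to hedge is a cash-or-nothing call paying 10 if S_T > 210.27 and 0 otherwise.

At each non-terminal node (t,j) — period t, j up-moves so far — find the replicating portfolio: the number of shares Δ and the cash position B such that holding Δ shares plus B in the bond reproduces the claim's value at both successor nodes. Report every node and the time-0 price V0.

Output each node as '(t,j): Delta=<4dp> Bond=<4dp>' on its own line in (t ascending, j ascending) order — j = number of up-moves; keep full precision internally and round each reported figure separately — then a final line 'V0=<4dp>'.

(0,0): Delta=0.0717 Bond=-7.1961
(1,0): Delta=0.0000 Bond=0.0000
(1,1): Delta=0.0870 Bond=-11.0048
V0=4.2760

Under the risk-neutral measure, an up-move has probability p* = (R−d)/(u−d) = 0.7193 and values discount at R = 1.1.
At expiry t=2: V(2,0)=0.0000, V(2,1)=0.0000, V(2,2)=10.0000
  t=1,j=0: stock 110.4000 → up 139.1040 (V=0.0000), down 76.1760 (V=0.0000). Price 0.0000; hedge Δ=0.0000, bond B=0.0000.
  t=1,j=1: stock 201.6000 → up 254.0160 (V=10.0000), down 139.1040 (V=0.0000). Price 6.5391; hedge Δ=0.0870, bond B=-11.0048.
  t=0,j=0: stock 160.0000 → up 201.6000 (V=6.5391), down 110.4000 (V=0.0000). Price 4.2760; hedge Δ=0.0717, bond B=-7.1961.
Root portfolio cost Δ·160+B reproduces V0=4.2760.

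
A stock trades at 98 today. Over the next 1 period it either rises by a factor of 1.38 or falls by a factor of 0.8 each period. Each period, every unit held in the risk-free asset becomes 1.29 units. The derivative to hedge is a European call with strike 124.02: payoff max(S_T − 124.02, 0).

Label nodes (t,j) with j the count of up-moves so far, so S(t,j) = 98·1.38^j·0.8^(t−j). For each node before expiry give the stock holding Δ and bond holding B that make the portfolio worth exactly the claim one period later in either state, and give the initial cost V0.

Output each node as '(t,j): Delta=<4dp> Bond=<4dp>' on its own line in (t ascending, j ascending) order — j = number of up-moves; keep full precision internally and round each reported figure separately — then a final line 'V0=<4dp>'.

(0,0): Delta=0.1974 Bond=-11.9968
V0=7.3480

Risk-neutral probability p* = (R−d)/(u−d) = (1.29−0.8)/(1.38−0.8) = 0.8448.
At expiry t=1: V(1,0)=0.0000, V(1,1)=11.2200
(0,0): S=98.0000. Δ = (V_up−V_dn)/(S_up−S_dn) = (11.2200−0.0000)/(135.2400−78.4000) = 0.1974. V = [p*·11.2200 + (1−p*)·0.0000]/1.29 = 7.3480. B = V − Δ·S = -11.9968.
Check: Δ(0,0)·S0 + B(0,0) = 7.3480 = V0.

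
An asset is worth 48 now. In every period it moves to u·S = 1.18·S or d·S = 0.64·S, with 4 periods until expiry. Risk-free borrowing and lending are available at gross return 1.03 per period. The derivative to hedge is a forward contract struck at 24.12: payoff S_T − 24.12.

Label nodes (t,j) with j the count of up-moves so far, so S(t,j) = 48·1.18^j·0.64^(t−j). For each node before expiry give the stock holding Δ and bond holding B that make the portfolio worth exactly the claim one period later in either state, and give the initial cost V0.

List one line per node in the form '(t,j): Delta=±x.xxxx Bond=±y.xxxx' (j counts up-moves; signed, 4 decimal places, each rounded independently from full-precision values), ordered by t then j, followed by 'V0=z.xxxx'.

Under the risk-neutral measure, an up-move has probability p* = (R−d)/(u−d) = 0.7222 and values discount at R = 1.03.
Terminal values V(4,·): V(4,0)=-16.0669, V(4,1)=-9.2722, V(4,2)=3.2557, V(4,3)=26.3539, V(4,4)=68.9413
  t=3,j=0: stock 12.5829 → up 14.8478 (V=-9.2722), down 8.0531 (V=-16.0669). Price -10.8346; hedge Δ=1.0000, bond B=-23.4175.
  t=3,j=1: stock 23.1997 → up 27.3757 (V=3.2557), down 14.8478 (V=-9.2722). Price -0.2177; hedge Δ=1.0000, bond B=-23.4175.
  t=3,j=2: stock 42.7745 → up 50.4739 (V=26.3539), down 27.3757 (V=3.2557). Price 19.3571; hedge Δ=1.0000, bond B=-23.4175.
  t=3,j=3: stock 78.8655 → up 93.0613 (V=68.9413), down 50.4739 (V=26.3539). Price 55.4481; hedge Δ=1.0000, bond B=-23.4175.
  t=2,j=0: stock 19.6608 → up 23.1997 (V=-0.2177), down 12.5829 (V=-10.8346). Price -3.0746; hedge Δ=1.0000, bond B=-22.7354.
  t=2,j=1: stock 36.2496 → up 42.7745 (V=19.3571), down 23.1997 (V=-0.2177). Price 13.5142; hedge Δ=1.0000, bond B=-22.7354.
  t=2,j=2: stock 66.8352 → up 78.8655 (V=55.4481), down 42.7745 (V=19.3571). Price 44.0998; hedge Δ=1.0000, bond B=-22.7354.
  t=1,j=0: stock 30.7200 → up 36.2496 (V=13.5142), down 19.6608 (V=-3.0746). Price 8.6468; hedge Δ=1.0000, bond B=-22.0732.
  t=1,j=1: stock 56.6400 → up 66.8352 (V=44.0998), down 36.2496 (V=13.5142). Price 34.5668; hedge Δ=1.0000, bond B=-22.0732.
  t=0,j=0: stock 48.0000 → up 56.6400 (V=34.5668), down 30.7200 (V=8.6468). Price 26.5697; hedge Δ=1.0000, bond B=-21.4303.
Self-financing check: at every node Δ·S+B equals the discounted successor values.

(0,0): Delta=1.0000 Bond=-21.4303
(1,0): Delta=1.0000 Bond=-22.0732
(1,1): Delta=1.0000 Bond=-22.0732
(2,0): Delta=1.0000 Bond=-22.7354
(2,1): Delta=1.0000 Bond=-22.7354
(2,2): Delta=1.0000 Bond=-22.7354
(3,0): Delta=1.0000 Bond=-23.4175
(3,1): Delta=1.0000 Bond=-23.4175
(3,2): Delta=1.0000 Bond=-23.4175
(3,3): Delta=1.0000 Bond=-23.4175
V0=26.5697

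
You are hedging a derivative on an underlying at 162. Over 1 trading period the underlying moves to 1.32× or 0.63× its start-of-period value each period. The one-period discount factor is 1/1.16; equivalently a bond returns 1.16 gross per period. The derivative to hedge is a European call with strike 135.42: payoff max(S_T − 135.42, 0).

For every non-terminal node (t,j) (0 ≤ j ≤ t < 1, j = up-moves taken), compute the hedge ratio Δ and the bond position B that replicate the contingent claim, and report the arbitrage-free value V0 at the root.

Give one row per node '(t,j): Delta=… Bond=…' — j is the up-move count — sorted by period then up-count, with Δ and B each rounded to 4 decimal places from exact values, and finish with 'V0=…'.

(0,0): Delta=0.7016 Bond=-61.7249
V0=51.9273

No-arbitrage ⇒ martingale measure with p* = (R−d)/(u−d) = 0.7681.
Payoff layer (t=1): V(1,0)=0.0000, V(1,1)=78.4200
Node (0,0) S=162.0000: V=(p*·78.4200+(1−p*)·0.0000)/1.16=51.9273; Δ=(78.4200−0.0000)/(213.8400−102.0600)=0.7016; B=V−Δ·S=-61.7249
Each (Δ,B) replicates both successor values, so the strategy is self-financing and V0 is arbitrage-free.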